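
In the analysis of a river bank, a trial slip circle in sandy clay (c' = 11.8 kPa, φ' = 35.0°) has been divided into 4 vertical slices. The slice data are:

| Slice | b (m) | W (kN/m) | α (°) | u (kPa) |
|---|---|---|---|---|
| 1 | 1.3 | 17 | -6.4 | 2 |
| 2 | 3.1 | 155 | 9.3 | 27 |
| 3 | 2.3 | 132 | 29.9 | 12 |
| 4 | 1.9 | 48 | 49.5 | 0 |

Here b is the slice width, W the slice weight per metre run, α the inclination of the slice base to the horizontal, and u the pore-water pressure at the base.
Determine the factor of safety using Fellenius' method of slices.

Ordinary method of slices: FS = Σ[c'·Δl_i + (W_i cosα_i − u_i·Δl_i)·tanφ'] / Σ W_i sinα_i, with Δl_i = b_i / cosα_i.
Slice 1: Δl = 1.3/cos(-6.4°) = 1.308 m; N'_1 = 17·cos(-6.4°) − 2·1.308 = 14.3; c'Δl = 15.44; W sinα = -1.9
Slice 2: Δl = 3.1/cos9.3° = 3.141 m; N'_2 = 155·cos9.3° − 27·3.141 = 68.1; c'Δl = 37.07; W sinα = 25.0
Slice 3: Δl = 2.3/cos29.9° = 2.653 m; N'_3 = 132·cos29.9° − 12·2.653 = 82.6; c'Δl = 31.31; W sinα = 65.8
Slice 4: Δl = 1.9/cos49.5° = 2.926 m; N'_4 = 48·cos49.5° − 0·2.926 = 31.2; c'Δl = 34.52; W sinα = 36.5
Σc'Δl = 118.3 kN/m; ΣN' = 196.2 kN/m; ΣW sinα = 125.5 kN/m
Resisting = 118.3 + 196.2·tan35.0° = 118.3 + 137.4 = 255.7 kN/m
FS = 255.7 / 125.5 = 2.038

FS = 2.04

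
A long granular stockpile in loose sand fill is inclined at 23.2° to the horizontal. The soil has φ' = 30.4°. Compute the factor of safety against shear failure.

For a dry cohesionless infinite slope the factor of safety is FS = tanφ' / tanβ.
FS = tan30.4° / tan23.2° = 0.5867 / 0.4286 = 1.369

FS = 1.37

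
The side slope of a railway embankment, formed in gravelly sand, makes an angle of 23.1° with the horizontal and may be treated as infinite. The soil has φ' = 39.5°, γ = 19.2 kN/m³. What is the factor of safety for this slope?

For a dry cohesionless infinite slope the factor of safety is FS = tanφ' / tanβ.
FS = tan39.5° / tan23.1° = 0.8243 / 0.4265 = 1.933

FS = 1.93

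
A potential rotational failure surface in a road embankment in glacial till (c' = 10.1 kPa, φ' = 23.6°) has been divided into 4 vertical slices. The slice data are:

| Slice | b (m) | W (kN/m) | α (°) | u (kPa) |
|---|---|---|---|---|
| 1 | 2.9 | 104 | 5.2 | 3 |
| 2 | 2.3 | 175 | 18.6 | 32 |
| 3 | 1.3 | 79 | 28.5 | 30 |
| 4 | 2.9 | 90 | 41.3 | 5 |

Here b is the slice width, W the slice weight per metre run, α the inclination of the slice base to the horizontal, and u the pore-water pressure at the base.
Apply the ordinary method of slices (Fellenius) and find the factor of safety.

FS = 1.35

Ordinary method of slices: FS = Σ[c'·Δl_i + (W_i cosα_i − u_i·Δl_i)·tanφ'] / Σ W_i sinα_i, with Δl_i = b_i / cosα_i.
Slice 1: Δl = 2.9/cos5.2° = 2.912 m; N'_1 = 104·cos5.2° − 3·2.912 = 94.8; c'Δl = 29.41; W sinα = 9.4
Slice 2: Δl = 2.3/cos18.6° = 2.427 m; N'_2 = 175·cos18.6° − 32·2.427 = 88.2; c'Δl = 24.51; W sinα = 55.8
Slice 3: Δl = 1.3/cos28.5° = 1.479 m; N'_3 = 79·cos28.5° − 30·1.479 = 25.0; c'Δl = 14.94; W sinα = 37.7
Slice 4: Δl = 2.9/cos41.3° = 3.860 m; N'_4 = 90·cos41.3° − 5·3.860 = 48.3; c'Δl = 38.99; W sinα = 59.4
Σc'Δl = 107.8 kN/m; ΣN' = 256.4 kN/m; ΣW sinα = 162.3 kN/m
Resisting = 107.8 + 256.4·tan23.6° = 107.8 + 112.0 = 219.9 kN/m
FS = 219.9 / 162.3 = 1.354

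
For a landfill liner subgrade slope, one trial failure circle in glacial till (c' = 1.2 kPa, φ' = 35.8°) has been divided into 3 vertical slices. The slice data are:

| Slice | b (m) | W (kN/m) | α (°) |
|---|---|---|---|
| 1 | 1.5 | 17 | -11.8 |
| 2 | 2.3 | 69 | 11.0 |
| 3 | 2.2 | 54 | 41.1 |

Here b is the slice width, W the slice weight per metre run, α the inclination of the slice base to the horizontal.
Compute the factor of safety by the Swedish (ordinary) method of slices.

FS = 2.18

Ordinary method of slices: FS = Σ[c'·Δl_i + (W_i cosα_i)·tanφ'] / Σ W_i sinα_i, with Δl_i = b_i / cosα_i.
Slice 1: Δl = 1.5/cos(-11.8°) = 1.532 m; N'_1 = 17·cos(-11.8°) = 16.6; c'Δl = 1.84; W sinα = -3.5
Slice 2: Δl = 2.3/cos11.0° = 2.343 m; N'_2 = 69·cos11.0° = 67.7; c'Δl = 2.81; W sinα = 13.2
Slice 3: Δl = 2.2/cos41.1° = 2.919 m; N'_3 = 54·cos41.1° = 40.7; c'Δl = 3.50; W sinα = 35.5
Σc'Δl = 8.2 kN/m; ΣN' = 125.1 kN/m; ΣW sinα = 45.2 kN/m
Resisting = 8.2 + 125.1·tan35.8° = 8.2 + 90.2 = 98.4 kN/m
FS = 98.4 / 45.2 = 2.177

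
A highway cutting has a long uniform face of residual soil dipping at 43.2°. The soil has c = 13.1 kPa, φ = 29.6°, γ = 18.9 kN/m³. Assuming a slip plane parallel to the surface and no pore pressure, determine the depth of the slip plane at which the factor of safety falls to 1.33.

z = 1.92 m

Setting FS = 1.33 in FS = [c + γz cos²β tanφ] / [γz sinβ cosβ] and solving for z:
z = c / [γ cosβ (FS·sinβ − cosβ·tanφ)]
  = 13.1 / [18.9·cos43.2°·(1.33·sin43.2° − cos43.2°·tan29.6°)]
  = 13.1 / [18.9·0.7290·(1.33·0.6845 − 0.7290·0.5681)]
  = 13.1 / 6.8383 = 1.916 m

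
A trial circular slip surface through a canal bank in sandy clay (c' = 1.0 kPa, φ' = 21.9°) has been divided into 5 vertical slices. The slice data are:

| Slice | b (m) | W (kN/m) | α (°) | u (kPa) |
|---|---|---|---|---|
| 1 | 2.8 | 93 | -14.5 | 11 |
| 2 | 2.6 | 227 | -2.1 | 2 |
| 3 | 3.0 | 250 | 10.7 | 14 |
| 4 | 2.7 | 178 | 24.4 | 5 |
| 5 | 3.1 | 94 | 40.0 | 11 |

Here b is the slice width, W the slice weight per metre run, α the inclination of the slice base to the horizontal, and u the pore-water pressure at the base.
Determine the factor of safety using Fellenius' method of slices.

FS = 1.88

Ordinary method of slices: FS = Σ[c'·Δl_i + (W_i cosα_i − u_i·Δl_i)·tanφ'] / Σ W_i sinα_i, with Δl_i = b_i / cosα_i.
Slice 1: Δl = 2.8/cos(-14.5°) = 2.892 m; N'_1 = 93·cos(-14.5°) − 11·2.892 = 58.2; c'Δl = 2.89; W sinα = -23.3
Slice 2: Δl = 2.6/cos(-2.1°) = 2.602 m; N'_2 = 227·cos(-2.1°) − 2·2.602 = 221.6; c'Δl = 2.60; W sinα = -8.3
Slice 3: Δl = 3.0/cos10.7° = 3.053 m; N'_3 = 250·cos10.7° − 14·3.053 = 202.9; c'Δl = 3.05; W sinα = 46.4
Slice 4: Δl = 2.7/cos24.4° = 2.965 m; N'_4 = 178·cos24.4° − 5·2.965 = 147.3; c'Δl = 2.96; W sinα = 73.5
Slice 5: Δl = 3.1/cos40.0° = 4.047 m; N'_5 = 94·cos40.0° − 11·4.047 = 27.5; c'Δl = 4.05; W sinα = 60.4
Σc'Δl = 15.6 kN/m; ΣN' = 657.5 kN/m; ΣW sinα = 148.8 kN/m
Resisting = 15.6 + 657.5·tan21.9° = 15.6 + 264.3 = 279.9 kN/m
FS = 279.9 / 148.8 = 1.881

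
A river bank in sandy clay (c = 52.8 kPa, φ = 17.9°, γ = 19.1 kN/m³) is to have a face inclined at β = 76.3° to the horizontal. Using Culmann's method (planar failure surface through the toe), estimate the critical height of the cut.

H_c = 21.48 m

Culmann's analysis gives the critical failure plane at α_cr = (β + φ)/2 = (76.3 + 17.9)/2 = 47.1°, and the critical height
H_c = (4c/γ) · sinβ cosφ / [1 − cos(β − φ)]
    = (4·52.8/19.1) · sin76.3°·cos17.9° / [1 − cos(58.4°)]
    = 11.058 · 0.9715·0.9516 / [1 − 0.5240]
    = 11.058 · 0.9245 / 0.4760
    = 21.48 m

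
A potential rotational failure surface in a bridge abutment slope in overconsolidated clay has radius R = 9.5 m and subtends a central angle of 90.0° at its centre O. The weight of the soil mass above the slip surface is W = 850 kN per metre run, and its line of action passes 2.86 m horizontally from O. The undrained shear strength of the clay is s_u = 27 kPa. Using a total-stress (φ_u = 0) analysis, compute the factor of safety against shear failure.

Taking moments about the centre O, the resisting moment is provided by the undrained shear strength acting along the arc:
Arc length L_a = R·θ = 9.5·(90.0°·π/180) = 9.5·1.5708 = 14.92 m
M_R = s_u·L_a·R = 27·14.92·9.5 = 3827.6 kN·m/m
M_D = W·d = 850·2.86 = 2431.0 kN·m/m
FS = M_R / M_D = 3827.6 / 2431.0 = 1.575

FS = 1.57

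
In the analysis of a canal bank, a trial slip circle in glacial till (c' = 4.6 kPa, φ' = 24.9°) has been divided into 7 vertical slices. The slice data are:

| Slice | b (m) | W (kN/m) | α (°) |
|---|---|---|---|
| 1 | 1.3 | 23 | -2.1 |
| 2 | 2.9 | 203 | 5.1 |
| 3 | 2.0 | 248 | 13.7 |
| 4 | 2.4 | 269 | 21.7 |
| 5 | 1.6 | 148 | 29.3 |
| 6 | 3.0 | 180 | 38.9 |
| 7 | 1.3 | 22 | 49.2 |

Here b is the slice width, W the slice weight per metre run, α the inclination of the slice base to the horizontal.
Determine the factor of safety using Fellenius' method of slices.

FS = 1.43

Ordinary method of slices: FS = Σ[c'·Δl_i + (W_i cosα_i)·tanφ'] / Σ W_i sinα_i, with Δl_i = b_i / cosα_i.
Slice 1: Δl = 1.3/cos(-2.1°) = 1.301 m; N'_1 = 23·cos(-2.1°) = 23.0; c'Δl = 5.98; W sinα = -0.8
Slice 2: Δl = 2.9/cos5.1° = 2.912 m; N'_2 = 203·cos5.1° = 202.2; c'Δl = 13.39; W sinα = 18.0
Slice 3: Δl = 2.0/cos13.7° = 2.059 m; N'_3 = 248·cos13.7° = 240.9; c'Δl = 9.47; W sinα = 58.7
Slice 4: Δl = 2.4/cos21.7° = 2.583 m; N'_4 = 269·cos21.7° = 249.9; c'Δl = 11.88; W sinα = 99.5
Slice 5: Δl = 1.6/cos29.3° = 1.835 m; N'_5 = 148·cos29.3° = 129.1; c'Δl = 8.44; W sinα = 72.4
Slice 6: Δl = 3.0/cos38.9° = 3.855 m; N'_6 = 180·cos38.9° = 140.1; c'Δl = 17.73; W sinα = 113.0
Slice 7: Δl = 1.3/cos49.2° = 1.990 m; N'_7 = 22·cos49.2° = 14.4; c'Δl = 9.15; W sinα = 16.7
Σc'Δl = 76.1 kN/m; ΣN' = 999.6 kN/m; ΣW sinα = 377.5 kN/m
Resisting = 76.1 + 999.6·tan24.9° = 76.1 + 464.0 = 540.0 kN/m
FS = 540.0 / 377.5 = 1.431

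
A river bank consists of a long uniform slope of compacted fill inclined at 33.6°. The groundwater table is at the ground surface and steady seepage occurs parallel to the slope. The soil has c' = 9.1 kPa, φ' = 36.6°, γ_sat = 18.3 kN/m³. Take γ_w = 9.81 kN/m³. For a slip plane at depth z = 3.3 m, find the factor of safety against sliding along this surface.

FS = 0.85

With seepage parallel to the slope and the water table at the surface, the effective normal stress on the slip plane uses the buoyant unit weight γ' = γ_sat − γ_w while the driving shear stress uses γ_sat:
FS = [c' + γ' z cos²β tanφ'] / [γ_sat z sinβ cosβ]
γ' = 18.3 − 9.81 = 8.49 kN/m³
Numerator = 9.1 + 8.49·3.3·cos²33.6°·tan36.6° = 9.1 + 8.49·3.3·0.6938·0.7427 = 23.535 kPa
Denominator = 18.3·3.3·sin33.6°·cos33.6° = 18.3·3.3·0.5534·0.8329 = 27.836 kPa
FS = 23.535 / 27.836 = 0.846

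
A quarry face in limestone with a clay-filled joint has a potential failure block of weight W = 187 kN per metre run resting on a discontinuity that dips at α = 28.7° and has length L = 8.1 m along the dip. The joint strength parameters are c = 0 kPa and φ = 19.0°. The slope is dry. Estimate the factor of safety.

Resolving the block weight along and normal to the plane and applying the Mohr–Coulomb strength on the joint:
N' = W cosα = 187·cos28.7° = 164.0 kN/m
Driving force T = W sinα = 187·sin28.7° = 89.8 kN/m
Resisting force R = c·L + N'·tanφ = 0·8.1 + 164.0·tan19.0° = 0.0 + 56.5 = 56.5 kN/m
FS = R / T = 56.5 / 89.8 = 0.629

FS = 0.63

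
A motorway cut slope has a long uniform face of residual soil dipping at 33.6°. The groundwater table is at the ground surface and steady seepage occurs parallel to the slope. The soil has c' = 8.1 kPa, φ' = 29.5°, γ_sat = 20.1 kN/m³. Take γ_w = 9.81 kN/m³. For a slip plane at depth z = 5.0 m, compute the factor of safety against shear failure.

FS = 0.61

With seepage parallel to the slope and the water table at the surface, the effective normal stress on the slip plane uses the buoyant unit weight γ' = γ_sat − γ_w while the driving shear stress uses γ_sat:
FS = [c' + γ' z cos²β tanφ'] / [γ_sat z sinβ cosβ]
γ' = 20.1 − 9.81 = 10.29 kN/m³
Numerator = 8.1 + 10.29·5.0·cos²33.6°·tan29.5° = 8.1 + 10.29·5.0·0.6938·0.5658 = 28.295 kPa
Denominator = 20.1·5.0·sin33.6°·cos33.6° = 20.1·5.0·0.5534·0.8329 = 46.324 kPa
FS = 28.295 / 46.324 = 0.611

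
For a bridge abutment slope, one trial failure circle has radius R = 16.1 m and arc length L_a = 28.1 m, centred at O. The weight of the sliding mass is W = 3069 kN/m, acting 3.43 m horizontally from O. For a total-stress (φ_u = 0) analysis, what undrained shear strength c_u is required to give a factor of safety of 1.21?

c_u = 28.2 kPa

FS = c_u·L_a·R / (W·d), so c_u = FS·W·d / (L_a·R).
c_u = 1.21·3069·3.43 / (28.10·16.1) = 12737.3 / 452.41 = 28.15 kPa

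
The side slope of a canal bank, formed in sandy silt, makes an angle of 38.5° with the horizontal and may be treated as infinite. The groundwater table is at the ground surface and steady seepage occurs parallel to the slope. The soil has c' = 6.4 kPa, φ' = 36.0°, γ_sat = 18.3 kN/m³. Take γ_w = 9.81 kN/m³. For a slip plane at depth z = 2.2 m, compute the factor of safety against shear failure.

With seepage parallel to the slope and the water table at the surface, the effective normal stress on the slip plane uses the buoyant unit weight γ' = γ_sat − γ_w while the driving shear stress uses γ_sat:
FS = [c' + γ' z cos²β tanφ'] / [γ_sat z sinβ cosβ]
γ' = 18.3 − 9.81 = 8.49 kN/m³
Numerator = 6.4 + 8.49·2.2·cos²38.5°·tan36.0° = 6.4 + 8.49·2.2·0.6125·0.7265 = 14.712 kPa
Denominator = 18.3·2.2·sin38.5°·cos38.5° = 18.3·2.2·0.6225·0.7826 = 19.614 kPa
FS = 14.712 / 19.614 = 0.750

FS = 0.75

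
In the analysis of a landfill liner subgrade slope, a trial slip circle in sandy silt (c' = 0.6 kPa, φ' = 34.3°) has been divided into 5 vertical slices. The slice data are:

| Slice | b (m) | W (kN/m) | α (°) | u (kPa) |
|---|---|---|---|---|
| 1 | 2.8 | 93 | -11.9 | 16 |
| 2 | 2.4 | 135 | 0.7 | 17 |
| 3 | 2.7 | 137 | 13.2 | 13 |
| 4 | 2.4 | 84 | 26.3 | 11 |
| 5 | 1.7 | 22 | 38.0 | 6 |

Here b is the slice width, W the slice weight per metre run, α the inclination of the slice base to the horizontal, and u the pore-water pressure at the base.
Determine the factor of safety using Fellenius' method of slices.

FS = 3.15

Ordinary method of slices: FS = Σ[c'·Δl_i + (W_i cosα_i − u_i·Δl_i)·tanφ'] / Σ W_i sinα_i, with Δl_i = b_i / cosα_i.
Slice 1: Δl = 2.8/cos(-11.9°) = 2.861 m; N'_1 = 93·cos(-11.9°) − 16·2.861 = 45.2; c'Δl = 1.72; W sinα = -19.2
Slice 2: Δl = 2.4/cos0.7° = 2.400 m; N'_2 = 135·cos0.7° − 17·2.400 = 94.2; c'Δl = 1.44; W sinα = 1.6
Slice 3: Δl = 2.7/cos13.2° = 2.773 m; N'_3 = 137·cos13.2° − 13·2.773 = 97.3; c'Δl = 1.66; W sinα = 31.3
Slice 4: Δl = 2.4/cos26.3° = 2.677 m; N'_4 = 84·cos26.3° − 11·2.677 = 45.9; c'Δl = 1.61; W sinα = 37.2
Slice 5: Δl = 1.7/cos38.0° = 2.157 m; N'_5 = 22·cos38.0° − 6·2.157 = 4.4; c'Δl = 1.29; W sinα = 13.5
Σc'Δl = 7.7 kN/m; ΣN' = 287.0 kN/m; ΣW sinα = 64.5 kN/m
Resisting = 7.7 + 287.0·tan34.3° = 7.7 + 195.8 = 203.5 kN/m
FS = 203.5 / 64.5 = 3.154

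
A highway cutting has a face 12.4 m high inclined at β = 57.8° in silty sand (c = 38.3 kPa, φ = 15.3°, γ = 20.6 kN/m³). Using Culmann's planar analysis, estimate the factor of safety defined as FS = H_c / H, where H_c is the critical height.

FS = 1.86

H_c = (4c/γ) · sinβ cosφ / [1 − cos(β − φ)]
    = (4·38.3/20.6) · sin57.8°·cos15.3° / [1 − cos42.5°]
    = 7.437 · 0.8162 / 0.2627 = 23.10 m
FS = H_c / H = 23.10 / 12.4 = 1.863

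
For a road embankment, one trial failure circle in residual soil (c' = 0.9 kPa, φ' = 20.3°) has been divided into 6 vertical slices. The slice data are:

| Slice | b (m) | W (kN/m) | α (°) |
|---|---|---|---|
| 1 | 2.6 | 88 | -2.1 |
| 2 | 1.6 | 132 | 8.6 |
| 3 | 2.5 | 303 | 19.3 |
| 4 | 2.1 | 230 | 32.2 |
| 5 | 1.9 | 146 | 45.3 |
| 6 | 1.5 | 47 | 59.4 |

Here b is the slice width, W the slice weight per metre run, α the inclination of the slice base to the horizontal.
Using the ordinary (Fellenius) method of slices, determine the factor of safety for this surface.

Ordinary method of slices: FS = Σ[c'·Δl_i + (W_i cosα_i)·tanφ'] / Σ W_i sinα_i, with Δl_i = b_i / cosα_i.
Slice 1: Δl = 2.6/cos(-2.1°) = 2.602 m; N'_1 = 88·cos(-2.1°) = 87.9; c'Δl = 2.34; W sinα = -3.2
Slice 2: Δl = 1.6/cos8.6° = 1.618 m; N'_2 = 132·cos8.6° = 130.5; c'Δl = 1.46; W sinα = 19.7
Slice 3: Δl = 2.5/cos19.3° = 2.649 m; N'_3 = 303·cos19.3° = 286.0; c'Δl = 2.38; W sinα = 100.1
Slice 4: Δl = 2.1/cos32.2° = 2.482 m; N'_4 = 230·cos32.2° = 194.6; c'Δl = 2.23; W sinα = 122.6
Slice 5: Δl = 1.9/cos45.3° = 2.701 m; N'_5 = 146·cos45.3° = 102.7; c'Δl = 2.43; W sinα = 103.8
Slice 6: Δl = 1.5/cos59.4° = 2.947 m; N'_6 = 47·cos59.4° = 23.9; c'Δl = 2.65; W sinα = 40.5
Σc'Δl = 13.5 kN/m; ΣN' = 825.7 kN/m; ΣW sinα = 383.5 kN/m
Resisting = 13.5 + 825.7·tan20.3° = 13.5 + 305.4 = 318.9 kN/m
FS = 318.9 / 383.5 = 0.832

FS = 0.83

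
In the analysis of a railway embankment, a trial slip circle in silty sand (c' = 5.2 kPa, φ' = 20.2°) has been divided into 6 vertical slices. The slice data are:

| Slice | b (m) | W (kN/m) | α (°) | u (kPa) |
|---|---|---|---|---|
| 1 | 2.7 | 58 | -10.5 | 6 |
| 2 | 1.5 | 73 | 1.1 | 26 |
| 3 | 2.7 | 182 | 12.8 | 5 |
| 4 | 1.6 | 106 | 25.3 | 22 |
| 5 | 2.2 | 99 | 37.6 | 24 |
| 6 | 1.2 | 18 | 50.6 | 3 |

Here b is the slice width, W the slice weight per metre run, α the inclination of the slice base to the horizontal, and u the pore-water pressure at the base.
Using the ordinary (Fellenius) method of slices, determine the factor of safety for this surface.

FS = 1.23

Ordinary method of slices: FS = Σ[c'·Δl_i + (W_i cosα_i − u_i·Δl_i)·tanφ'] / Σ W_i sinα_i, with Δl_i = b_i / cosα_i.
Slice 1: Δl = 2.7/cos(-10.5°) = 2.746 m; N'_1 = 58·cos(-10.5°) − 6·2.746 = 40.6; c'Δl = 14.28; W sinα = -10.6
Slice 2: Δl = 1.5/cos1.1° = 1.500 m; N'_2 = 73·cos1.1° − 26·1.500 = 34.0; c'Δl = 7.80; W sinα = 1.4
Slice 3: Δl = 2.7/cos12.8° = 2.769 m; N'_3 = 182·cos12.8° − 5·2.769 = 163.6; c'Δl = 14.40; W sinα = 40.3
Slice 4: Δl = 1.6/cos25.3° = 1.770 m; N'_4 = 106·cos25.3° − 22·1.770 = 56.9; c'Δl = 9.20; W sinα = 45.3
Slice 5: Δl = 2.2/cos37.6° = 2.777 m; N'_5 = 99·cos37.6° − 24·2.777 = 11.8; c'Δl = 14.44; W sinα = 60.4
Slice 6: Δl = 1.2/cos50.6° = 1.891 m; N'_6 = 18·cos50.6° − 3·1.891 = 5.8; c'Δl = 9.83; W sinα = 13.9
Σc'Δl = 70.0 kN/m; ΣN' = 312.6 kN/m; ΣW sinα = 150.8 kN/m
Resisting = 70.0 + 312.6·tan20.2° = 70.0 + 115.0 = 185.0 kN/m
FS = 185.0 / 150.8 = 1.227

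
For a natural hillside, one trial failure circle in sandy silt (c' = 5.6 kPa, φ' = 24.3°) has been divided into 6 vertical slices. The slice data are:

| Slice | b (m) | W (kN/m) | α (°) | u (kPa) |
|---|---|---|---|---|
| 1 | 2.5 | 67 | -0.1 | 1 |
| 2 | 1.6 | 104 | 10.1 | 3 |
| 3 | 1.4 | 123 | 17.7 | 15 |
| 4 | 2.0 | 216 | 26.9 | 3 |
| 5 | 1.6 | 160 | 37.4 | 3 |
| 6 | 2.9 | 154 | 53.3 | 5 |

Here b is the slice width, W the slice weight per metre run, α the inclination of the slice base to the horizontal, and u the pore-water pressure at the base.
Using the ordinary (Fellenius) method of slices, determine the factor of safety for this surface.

Ordinary method of slices: FS = Σ[c'·Δl_i + (W_i cosα_i − u_i·Δl_i)·tanφ'] / Σ W_i sinα_i, with Δl_i = b_i / cosα_i.
Slice 1: Δl = 2.5/cos(-0.1°) = 2.500 m; N'_1 = 67·cos(-0.1°) − 1·2.500 = 64.5; c'Δl = 14.00; W sinα = -0.1
Slice 2: Δl = 1.6/cos10.1° = 1.625 m; N'_2 = 104·cos10.1° − 3·1.625 = 97.5; c'Δl = 9.10; W sinα = 18.2
Slice 3: Δl = 1.4/cos17.7° = 1.470 m; N'_3 = 123·cos17.7° − 15·1.470 = 95.1; c'Δl = 8.23; W sinα = 37.4
Slice 4: Δl = 2.0/cos26.9° = 2.243 m; N'_4 = 216·cos26.9° − 3·2.243 = 185.9; c'Δl = 12.56; W sinα = 97.7
Slice 5: Δl = 1.6/cos37.4° = 2.014 m; N'_5 = 160·cos37.4° − 3·2.014 = 121.1; c'Δl = 11.28; W sinα = 97.2
Slice 6: Δl = 2.9/cos53.3° = 4.853 m; N'_6 = 154·cos53.3° − 5·4.853 = 67.8; c'Δl = 27.17; W sinα = 123.5
Σc'Δl = 82.3 kN/m; ΣN' = 631.9 kN/m; ΣW sinα = 373.9 kN/m
Resisting = 82.3 + 631.9·tan24.3° = 82.3 + 285.3 = 367.6 kN/m
FS = 367.6 / 373.9 = 0.983

FS = 0.98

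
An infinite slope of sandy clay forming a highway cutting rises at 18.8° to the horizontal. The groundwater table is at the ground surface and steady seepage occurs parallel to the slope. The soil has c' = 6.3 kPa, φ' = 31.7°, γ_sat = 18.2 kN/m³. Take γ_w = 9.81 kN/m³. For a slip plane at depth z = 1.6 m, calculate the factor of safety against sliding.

With seepage parallel to the slope and the water table at the surface, the effective normal stress on the slip plane uses the buoyant unit weight γ' = γ_sat − γ_w while the driving shear stress uses γ_sat:
FS = [c' + γ' z cos²β tanφ'] / [γ_sat z sinβ cosβ]
γ' = 18.2 − 9.81 = 8.39 kN/m³
Numerator = 6.3 + 8.39·1.6·cos²18.8°·tan31.7° = 6.3 + 8.39·1.6·0.8961·0.6176 = 13.730 kPa
Denominator = 18.2·1.6·sin18.8°·cos18.8° = 18.2·1.6·0.3223·0.9466 = 8.884 kPa
FS = 13.730 / 8.884 = 1.546

FS = 1.55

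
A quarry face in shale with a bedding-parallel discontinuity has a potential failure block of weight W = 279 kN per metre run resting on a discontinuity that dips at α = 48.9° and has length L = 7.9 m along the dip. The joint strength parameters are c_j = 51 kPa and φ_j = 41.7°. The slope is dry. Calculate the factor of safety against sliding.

FS = 2.69

Resolving the block weight along and normal to the plane and applying the Mohr–Coulomb strength on the joint:
N' = W cosα = 279·cos48.9° = 183.4 kN/m
Driving force T = W sinα = 279·sin48.9° = 210.2 kN/m
Resisting force R = c_j·L + N'·tanφ_j = 51·7.9 + 183.4·tan41.7° = 402.9 + 163.4 = 566.3 kN/m
FS = R / T = 566.3 / 210.2 = 2.694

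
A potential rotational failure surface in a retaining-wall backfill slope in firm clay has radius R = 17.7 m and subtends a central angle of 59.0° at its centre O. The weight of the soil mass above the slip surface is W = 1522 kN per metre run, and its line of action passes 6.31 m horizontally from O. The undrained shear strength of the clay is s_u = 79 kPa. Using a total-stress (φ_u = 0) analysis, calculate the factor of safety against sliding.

Taking moments about the centre O, the resisting moment is provided by the undrained shear strength acting along the arc:
Arc length L_a = R·θ = 17.7·(59.0°·π/180) = 17.7·1.0297 = 18.23 m
M_R = s_u·L_a·R = 79·18.23·17.7 = 25486.1 kN·m/m
M_D = W·d = 1522·6.31 = 9603.8 kN·m/m
FS = M_R / M_D = 25486.1 / 9603.8 = 2.654

FS = 2.65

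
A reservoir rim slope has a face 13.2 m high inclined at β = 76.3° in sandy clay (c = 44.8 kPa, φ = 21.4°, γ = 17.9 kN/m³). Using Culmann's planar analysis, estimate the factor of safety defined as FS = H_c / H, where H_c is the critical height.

H_c = (4c/γ) · sinβ cosφ / [1 − cos(β − φ)]
    = (4·44.8/17.9) · sin76.3°·cos21.4° / [1 − cos54.9°]
    = 10.011 · 0.9046 / 0.4250 = 21.31 m
FS = H_c / H = 21.31 / 13.2 = 1.614

FS = 1.61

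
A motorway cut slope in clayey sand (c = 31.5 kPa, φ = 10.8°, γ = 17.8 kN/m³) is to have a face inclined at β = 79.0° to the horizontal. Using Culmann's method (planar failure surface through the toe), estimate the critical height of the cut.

Culmann's analysis gives the critical failure plane at α_cr = (β + φ)/2 = (79.0 + 10.8)/2 = 44.9°, and the critical height
H_c = (4c/γ) · sinβ cosφ / [1 − cos(β − φ)]
    = (4·31.5/17.8) · sin79.0°·cos10.8° / [1 − cos(68.2°)]
    = 7.079 · 0.9816·0.9823 / [1 − 0.3714]
    = 7.079 · 0.9642 / 0.6286
    = 10.86 m

H_c = 10.86 m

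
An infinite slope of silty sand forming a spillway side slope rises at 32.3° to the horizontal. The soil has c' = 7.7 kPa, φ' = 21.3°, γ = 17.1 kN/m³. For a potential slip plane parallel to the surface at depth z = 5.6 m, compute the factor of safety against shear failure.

For an infinite slope with a slip plane parallel to the surface (no pore pressure): FS = [c' + γz cos²β tanφ'] / [γz sinβ cosβ].
γz = 17.1·5.6 = 95.76 kN/m²
Numerator = 7.7 + 95.76·cos²32.3°·tan21.3° = 7.7 + 95.76·0.7145·0.3899 = 34.375 kPa
Denominator = 95.76·sin32.3°·cos32.3° = 95.76·0.5344·0.8453 = 43.252 kPa
FS = 34.375 / 43.252 = 0.795

FS = 0.79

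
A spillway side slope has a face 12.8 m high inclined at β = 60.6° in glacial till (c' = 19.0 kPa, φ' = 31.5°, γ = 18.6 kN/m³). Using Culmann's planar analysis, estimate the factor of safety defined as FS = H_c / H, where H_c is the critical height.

FS = 1.88

H_c = (4c'/γ) · sinβ cosφ' / [1 − cos(β − φ')]
    = (4·19.0/18.6) · sin60.6°·cos31.5° / [1 − cos29.1°]
    = 4.086 · 0.7428 / 0.1262 = 24.05 m
FS = H_c / H = 24.05 / 12.8 = 1.879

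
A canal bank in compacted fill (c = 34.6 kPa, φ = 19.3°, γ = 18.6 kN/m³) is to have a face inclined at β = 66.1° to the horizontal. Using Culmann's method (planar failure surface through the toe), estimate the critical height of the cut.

Culmann's analysis gives the critical failure plane at α_cr = (β + φ)/2 = (66.1 + 19.3)/2 = 42.7°, and the critical height
H_c = (4c/γ) · sinβ cosφ / [1 − cos(β − φ)]
    = (4·34.6/18.6) · sin66.1°·cos19.3° / [1 − cos(46.8°)]
    = 7.441 · 0.9143·0.9438 / [1 − 0.6845]
    = 7.441 · 0.8629 / 0.3155
    = 20.35 m

H_c = 20.35 m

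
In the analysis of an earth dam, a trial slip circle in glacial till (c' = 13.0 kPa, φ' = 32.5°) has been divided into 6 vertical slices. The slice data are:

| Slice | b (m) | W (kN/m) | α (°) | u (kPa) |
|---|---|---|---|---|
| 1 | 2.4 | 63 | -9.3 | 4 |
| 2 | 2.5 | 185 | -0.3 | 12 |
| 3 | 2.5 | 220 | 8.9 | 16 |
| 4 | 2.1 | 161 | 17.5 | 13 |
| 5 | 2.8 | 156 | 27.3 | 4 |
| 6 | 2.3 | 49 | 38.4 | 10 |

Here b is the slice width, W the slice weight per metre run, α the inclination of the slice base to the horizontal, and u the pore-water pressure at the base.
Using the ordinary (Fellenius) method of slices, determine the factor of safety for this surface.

FS = 3.55

Ordinary method of slices: FS = Σ[c'·Δl_i + (W_i cosα_i − u_i·Δl_i)·tanφ'] / Σ W_i sinα_i, with Δl_i = b_i / cosα_i.
Slice 1: Δl = 2.4/cos(-9.3°) = 2.432 m; N'_1 = 63·cos(-9.3°) − 4·2.432 = 52.4; c'Δl = 31.62; W sinα = -10.2
Slice 2: Δl = 2.5/cos(-0.3°) = 2.500 m; N'_2 = 185·cos(-0.3°) − 12·2.500 = 155.0; c'Δl = 32.50; W sinα = -1.0
Slice 3: Δl = 2.5/cos8.9° = 2.530 m; N'_3 = 220·cos8.9° − 16·2.530 = 176.9; c'Δl = 32.90; W sinα = 34.0
Slice 4: Δl = 2.1/cos17.5° = 2.202 m; N'_4 = 161·cos17.5° − 13·2.202 = 124.9; c'Δl = 28.62; W sinα = 48.4
Slice 5: Δl = 2.8/cos27.3° = 3.151 m; N'_5 = 156·cos27.3° − 4·3.151 = 126.0; c'Δl = 40.96; W sinα = 71.5
Slice 6: Δl = 2.3/cos38.4° = 2.935 m; N'_6 = 49·cos38.4° − 10·2.935 = 9.1; c'Δl = 38.15; W sinα = 30.4
Σc'Δl = 204.8 kN/m; ΣN' = 644.3 kN/m; ΣW sinα = 173.3 kN/m
Resisting = 204.8 + 644.3·tan32.5° = 204.8 + 410.5 = 615.2 kN/m
FS = 615.2 / 173.3 = 3.550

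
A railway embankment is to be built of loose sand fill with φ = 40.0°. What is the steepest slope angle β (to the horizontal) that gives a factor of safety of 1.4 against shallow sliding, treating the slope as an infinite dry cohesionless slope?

For an infinite dry cohesionless slope FS = tanφ/tanβ, so tanβ = tanφ / FS.
tanβ = tan40.0° / 1.4 = 0.8391 / 1.4 = 0.5994
β = arctan(0.5994) = 30.94°

β = 30.9°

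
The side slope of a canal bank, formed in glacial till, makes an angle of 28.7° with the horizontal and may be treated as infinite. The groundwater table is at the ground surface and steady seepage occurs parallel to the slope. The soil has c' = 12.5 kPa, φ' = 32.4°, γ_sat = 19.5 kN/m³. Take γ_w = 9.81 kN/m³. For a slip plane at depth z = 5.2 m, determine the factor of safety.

FS = 0.87

With seepage parallel to the slope and the water table at the surface, the effective normal stress on the slip plane uses the buoyant unit weight γ' = γ_sat − γ_w while the driving shear stress uses γ_sat:
FS = [c' + γ' z cos²β tanφ'] / [γ_sat z sinβ cosβ]
γ' = 19.5 − 9.81 = 9.69 kN/m³
Numerator = 12.5 + 9.69·5.2·cos²28.7°·tan32.4° = 12.5 + 9.69·5.2·0.7694·0.6346 = 37.103 kPa
Denominator = 19.5·5.2·sin28.7°·cos28.7° = 19.5·5.2·0.4802·0.8771 = 42.712 kPa
FS = 37.103 / 42.712 = 0.869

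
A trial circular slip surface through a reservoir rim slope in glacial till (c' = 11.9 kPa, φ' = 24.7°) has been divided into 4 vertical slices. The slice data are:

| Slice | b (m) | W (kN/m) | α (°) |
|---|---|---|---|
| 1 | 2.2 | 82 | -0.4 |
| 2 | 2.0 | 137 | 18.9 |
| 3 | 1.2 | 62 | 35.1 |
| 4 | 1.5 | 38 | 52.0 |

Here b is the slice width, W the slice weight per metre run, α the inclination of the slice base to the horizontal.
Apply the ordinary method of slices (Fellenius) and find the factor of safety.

FS = 2.10

Ordinary method of slices: FS = Σ[c'·Δl_i + (W_i cosα_i)·tanφ'] / Σ W_i sinα_i, with Δl_i = b_i / cosα_i.
Slice 1: Δl = 2.2/cos(-0.4°) = 2.200 m; N'_1 = 82·cos(-0.4°) = 82.0; c'Δl = 26.18; W sinα = -0.6
Slice 2: Δl = 2.0/cos18.9° = 2.114 m; N'_2 = 137·cos18.9° = 129.6; c'Δl = 25.16; W sinα = 44.4
Slice 3: Δl = 1.2/cos35.1° = 1.467 m; N'_3 = 62·cos35.1° = 50.7; c'Δl = 17.45; W sinα = 35.7
Slice 4: Δl = 1.5/cos52.0° = 2.436 m; N'_4 = 38·cos52.0° = 23.4; c'Δl = 28.99; W sinα = 29.9
Σc'Δl = 97.8 kN/m; ΣN' = 285.7 kN/m; ΣW sinα = 109.4 kN/m
Resisting = 97.8 + 285.7·tan24.7° = 97.8 + 131.4 = 229.2 kN/m
FS = 229.2 / 109.4 = 2.095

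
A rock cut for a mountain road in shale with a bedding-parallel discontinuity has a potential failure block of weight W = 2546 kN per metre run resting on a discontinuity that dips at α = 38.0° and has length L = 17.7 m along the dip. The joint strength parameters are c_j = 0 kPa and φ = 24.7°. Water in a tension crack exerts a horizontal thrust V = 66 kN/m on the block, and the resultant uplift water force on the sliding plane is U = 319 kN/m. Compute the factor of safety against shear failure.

FS = 0.47

Resolving the block weight along and normal to the plane and applying the Mohr–Coulomb strength on the joint:
N' = W cosα − U − V sinα = 2546·cos38.0° − 319 − 66·sin38.0° = 1646.6 kN/m
Driving force T = W sinα + V cosα = 2546·sin38.0° + 66·cos38.0° = 1619.5 kN/m
Resisting force R = c_j·L + N'·tanφ = 0·17.7 + 1646.6·tan24.7° = 0.0 + 757.4 = 757.4 kN/m
FS = R / T = 757.4 / 1619.5 = 0.468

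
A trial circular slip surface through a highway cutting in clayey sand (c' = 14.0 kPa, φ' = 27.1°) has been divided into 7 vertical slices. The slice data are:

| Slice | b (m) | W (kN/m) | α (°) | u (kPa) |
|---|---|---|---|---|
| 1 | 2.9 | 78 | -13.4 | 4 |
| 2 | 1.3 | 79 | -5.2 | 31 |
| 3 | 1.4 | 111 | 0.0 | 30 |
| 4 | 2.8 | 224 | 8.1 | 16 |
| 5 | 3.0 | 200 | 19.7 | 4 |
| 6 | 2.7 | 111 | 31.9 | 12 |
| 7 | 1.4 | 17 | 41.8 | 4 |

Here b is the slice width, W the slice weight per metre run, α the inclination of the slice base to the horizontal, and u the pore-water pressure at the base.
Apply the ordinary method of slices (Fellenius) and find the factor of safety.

Ordinary method of slices: FS = Σ[c'·Δl_i + (W_i cosα_i − u_i·Δl_i)·tanφ'] / Σ W_i sinα_i, with Δl_i = b_i / cosα_i.
Slice 1: Δl = 2.9/cos(-13.4°) = 2.981 m; N'_1 = 78·cos(-13.4°) − 4·2.981 = 64.0; c'Δl = 41.74; W sinα = -18.1
Slice 2: Δl = 1.3/cos(-5.2°) = 1.305 m; N'_2 = 79·cos(-5.2°) − 31·1.305 = 38.2; c'Δl = 18.28; W sinα = -7.2
Slice 3: Δl = 1.4/cos0.0° = 1.400 m; N'_3 = 111·cos0.0° − 30·1.400 = 69.0; c'Δl = 19.60; W sinα = 0.0
Slice 4: Δl = 2.8/cos8.1° = 2.828 m; N'_4 = 224·cos8.1° − 16·2.828 = 176.5; c'Δl = 39.60; W sinα = 31.6
Slice 5: Δl = 3.0/cos19.7° = 3.187 m; N'_5 = 200·cos19.7° − 4·3.187 = 175.5; c'Δl = 44.61; W sinα = 67.4
Slice 6: Δl = 2.7/cos31.9° = 3.180 m; N'_6 = 111·cos31.9° − 12·3.180 = 56.1; c'Δl = 44.52; W sinα = 58.7
Slice 7: Δl = 1.4/cos41.8° = 1.878 m; N'_7 = 17·cos41.8° − 4·1.878 = 5.2; c'Δl = 26.29; W sinα = 11.3
Σc'Δl = 234.6 kN/m; ΣN' = 584.5 kN/m; ΣW sinα = 143.7 kN/m
Resisting = 234.6 + 584.5·tan27.1° = 234.6 + 299.1 = 533.7 kN/m
FS = 533.7 / 143.7 = 3.713

FS = 3.71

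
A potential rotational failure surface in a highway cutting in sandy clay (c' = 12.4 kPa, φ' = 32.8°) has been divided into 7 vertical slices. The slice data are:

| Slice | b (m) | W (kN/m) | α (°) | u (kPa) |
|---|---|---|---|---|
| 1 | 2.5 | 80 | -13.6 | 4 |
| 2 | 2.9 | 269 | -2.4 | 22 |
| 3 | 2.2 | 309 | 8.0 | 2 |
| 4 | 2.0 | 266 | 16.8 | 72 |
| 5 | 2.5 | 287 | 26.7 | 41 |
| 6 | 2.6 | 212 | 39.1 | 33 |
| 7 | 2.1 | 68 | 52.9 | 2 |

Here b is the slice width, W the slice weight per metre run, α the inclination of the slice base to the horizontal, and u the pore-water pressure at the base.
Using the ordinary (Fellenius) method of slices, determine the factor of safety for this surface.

Ordinary method of slices: FS = Σ[c'·Δl_i + (W_i cosα_i − u_i·Δl_i)·tanφ'] / Σ W_i sinα_i, with Δl_i = b_i / cosα_i.
Slice 1: Δl = 2.5/cos(-13.6°) = 2.572 m; N'_1 = 80·cos(-13.6°) − 4·2.572 = 67.5; c'Δl = 31.89; W sinα = -18.8
Slice 2: Δl = 2.9/cos(-2.4°) = 2.903 m; N'_2 = 269·cos(-2.4°) − 22·2.903 = 204.9; c'Δl = 35.99; W sinα = -11.3
Slice 3: Δl = 2.2/cos8.0° = 2.222 m; N'_3 = 309·cos8.0° − 2·2.222 = 301.5; c'Δl = 27.55; W sinα = 43.0
Slice 4: Δl = 2.0/cos16.8° = 2.089 m; N'_4 = 266·cos16.8° − 72·2.089 = 104.2; c'Δl = 25.91; W sinα = 76.9
Slice 5: Δl = 2.5/cos26.7° = 2.798 m; N'_5 = 287·cos26.7° − 41·2.798 = 141.7; c'Δl = 34.70; W sinα = 129.0
Slice 6: Δl = 2.6/cos39.1° = 3.350 m; N'_6 = 212·cos39.1° − 33·3.350 = 54.0; c'Δl = 41.54; W sinα = 133.7
Slice 7: Δl = 2.1/cos52.9° = 3.481 m; N'_7 = 68·cos52.9° − 2·3.481 = 34.1; c'Δl = 43.17; W sinα = 54.2
Σc'Δl = 240.8 kN/m; ΣN' = 907.8 kN/m; ΣW sinα = 406.7 kN/m
Resisting = 240.8 + 907.8·tan32.8° = 240.8 + 585.1 = 825.8 kN/m
FS = 825.8 / 406.7 = 2.030

FS = 2.03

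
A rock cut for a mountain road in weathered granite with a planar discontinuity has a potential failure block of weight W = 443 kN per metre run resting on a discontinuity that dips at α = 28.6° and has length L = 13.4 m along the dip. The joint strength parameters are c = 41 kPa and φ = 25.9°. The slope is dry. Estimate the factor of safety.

Resolving the block weight along and normal to the plane and applying the Mohr–Coulomb strength on the joint:
N' = W cosα = 443·cos28.6° = 388.9 kN/m
Driving force T = W sinα = 443·sin28.6° = 212.1 kN/m
Resisting force R = c·L + N'·tanφ = 41·13.4 + 388.9·tan25.9° = 549.4 + 188.9 = 738.3 kN/m
FS = R / T = 738.3 / 212.1 = 3.481

FS = 3.48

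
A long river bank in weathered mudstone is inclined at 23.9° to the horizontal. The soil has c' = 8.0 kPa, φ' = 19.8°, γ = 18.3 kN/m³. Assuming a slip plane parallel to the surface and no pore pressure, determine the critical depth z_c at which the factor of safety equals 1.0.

z_c = 6.29 m

Setting FS = 1.00 in FS = [c' + γz cos²β tanφ'] / [γz sinβ cosβ] and solving for z:
z = c' / [γ cosβ (FS·sinβ − cosβ·tanφ')]
  = 8.0 / [18.3·cos23.9°·(1.00·sin23.9° − cos23.9°·tan19.8°)]
  = 8.0 / [18.3·0.9143·(1.00·0.4051 − 0.9143·0.3600)]
  = 8.0 / 1.2714 = 6.292 m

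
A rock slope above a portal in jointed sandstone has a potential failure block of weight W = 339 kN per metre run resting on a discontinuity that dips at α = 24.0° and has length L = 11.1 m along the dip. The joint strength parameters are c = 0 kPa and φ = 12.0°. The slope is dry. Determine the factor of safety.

Resolving the block weight along and normal to the plane and applying the Mohr–Coulomb strength on the joint:
N' = W cosα = 339·cos24.0° = 309.7 kN/m
Driving force T = W sinα = 339·sin24.0° = 137.9 kN/m
Resisting force R = c·L + N'·tanφ = 0·11.1 + 309.7·tan12.0° = 0.0 + 65.8 = 65.8 kN/m
FS = R / T = 65.8 / 137.9 = 0.477

FS = 0.48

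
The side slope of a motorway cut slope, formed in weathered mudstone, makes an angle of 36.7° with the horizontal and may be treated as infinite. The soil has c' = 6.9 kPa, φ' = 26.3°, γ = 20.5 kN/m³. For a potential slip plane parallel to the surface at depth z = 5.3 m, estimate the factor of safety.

FS = 0.80

For an infinite slope with a slip plane parallel to the surface (no pore pressure): FS = [c' + γz cos²β tanφ'] / [γz sinβ cosβ].
γz = 20.5·5.3 = 108.65 kN/m²
Numerator = 6.9 + 108.65·cos²36.7°·tan26.3° = 6.9 + 108.65·0.6428·0.4942 = 41.420 kPa
Denominator = 108.65·sin36.7°·cos36.7° = 108.65·0.5976·0.8018 = 52.061 kPa
FS = 41.420 / 52.061 = 0.796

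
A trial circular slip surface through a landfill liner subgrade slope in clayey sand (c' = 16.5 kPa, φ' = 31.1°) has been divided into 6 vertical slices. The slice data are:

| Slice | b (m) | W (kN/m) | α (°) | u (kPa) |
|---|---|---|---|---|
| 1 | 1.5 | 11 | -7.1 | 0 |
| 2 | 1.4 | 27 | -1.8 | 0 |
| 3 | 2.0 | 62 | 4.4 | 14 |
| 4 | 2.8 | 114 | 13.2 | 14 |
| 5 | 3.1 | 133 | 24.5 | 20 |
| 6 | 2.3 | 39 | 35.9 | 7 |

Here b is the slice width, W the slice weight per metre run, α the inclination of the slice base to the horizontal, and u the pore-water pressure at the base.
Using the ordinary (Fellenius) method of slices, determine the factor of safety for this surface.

FS = 3.34

Ordinary method of slices: FS = Σ[c'·Δl_i + (W_i cosα_i − u_i·Δl_i)·tanφ'] / Σ W_i sinα_i, with Δl_i = b_i / cosα_i.
Slice 1: Δl = 1.5/cos(-7.1°) = 1.512 m; N'_1 = 11·cos(-7.1°) − 0·1.512 = 10.9; c'Δl = 24.94; W sinα = -1.4
Slice 2: Δl = 1.4/cos(-1.8°) = 1.401 m; N'_2 = 27·cos(-1.8°) − 0·1.401 = 27.0; c'Δl = 23.11; W sinα = -0.8
Slice 3: Δl = 2.0/cos4.4° = 2.006 m; N'_3 = 62·cos4.4° − 14·2.006 = 33.7; c'Δl = 33.10; W sinα = 4.8
Slice 4: Δl = 2.8/cos13.2° = 2.876 m; N'_4 = 114·cos13.2° − 14·2.876 = 70.7; c'Δl = 47.45; W sinα = 26.0
Slice 5: Δl = 3.1/cos24.5° = 3.407 m; N'_5 = 133·cos24.5° − 20·3.407 = 52.9; c'Δl = 56.21; W sinα = 55.2
Slice 6: Δl = 2.3/cos35.9° = 2.839 m; N'_6 = 39·cos35.9° − 7·2.839 = 11.7; c'Δl = 46.85; W sinα = 22.9
Σc'Δl = 231.7 kN/m; ΣN' = 207.0 kN/m; ΣW sinα = 106.6 kN/m
Resisting = 231.7 + 207.0·tan31.1° = 231.7 + 124.9 = 356.5 kN/m
FS = 356.5 / 106.6 = 3.344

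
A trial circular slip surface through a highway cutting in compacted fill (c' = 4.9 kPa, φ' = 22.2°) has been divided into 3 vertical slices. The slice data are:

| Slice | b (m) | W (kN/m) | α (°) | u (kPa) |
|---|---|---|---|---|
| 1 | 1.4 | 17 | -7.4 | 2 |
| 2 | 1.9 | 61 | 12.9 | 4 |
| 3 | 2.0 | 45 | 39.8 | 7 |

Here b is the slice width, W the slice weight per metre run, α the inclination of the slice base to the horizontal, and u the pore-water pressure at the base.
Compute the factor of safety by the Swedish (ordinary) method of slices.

FS = 1.56

Ordinary method of slices: FS = Σ[c'·Δl_i + (W_i cosα_i − u_i·Δl_i)·tanφ'] / Σ W_i sinα_i, with Δl_i = b_i / cosα_i.
Slice 1: Δl = 1.4/cos(-7.4°) = 1.412 m; N'_1 = 17·cos(-7.4°) − 2·1.412 = 14.0; c'Δl = 6.92; W sinα = -2.2
Slice 2: Δl = 1.9/cos12.9° = 1.949 m; N'_2 = 61·cos12.9° − 4·1.949 = 51.7; c'Δl = 9.55; W sinα = 13.6
Slice 3: Δl = 2.0/cos39.8° = 2.603 m; N'_3 = 45·cos39.8° − 7·2.603 = 16.4; c'Δl = 12.76; W sinα = 28.8
Σc'Δl = 29.2 kN/m; ΣN' = 82.0 kN/m; ΣW sinα = 40.2 kN/m
Resisting = 29.2 + 82.0·tan22.2° = 29.2 + 33.5 = 62.7 kN/m
FS = 62.7 / 40.2 = 1.559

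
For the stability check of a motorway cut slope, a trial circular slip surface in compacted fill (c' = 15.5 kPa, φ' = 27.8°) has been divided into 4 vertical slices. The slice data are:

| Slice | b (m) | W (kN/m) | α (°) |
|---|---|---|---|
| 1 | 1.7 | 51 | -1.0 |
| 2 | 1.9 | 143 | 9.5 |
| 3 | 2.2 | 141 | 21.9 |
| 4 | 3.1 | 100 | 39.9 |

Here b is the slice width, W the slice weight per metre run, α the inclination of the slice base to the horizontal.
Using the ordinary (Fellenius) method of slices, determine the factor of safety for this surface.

Ordinary method of slices: FS = Σ[c'·Δl_i + (W_i cosα_i)·tanφ'] / Σ W_i sinα_i, with Δl_i = b_i / cosα_i.
Slice 1: Δl = 1.7/cos(-1.0°) = 1.700 m; N'_1 = 51·cos(-1.0°) = 51.0; c'Δl = 26.35; W sinα = -0.9
Slice 2: Δl = 1.9/cos9.5° = 1.926 m; N'_2 = 143·cos9.5° = 141.0; c'Δl = 29.86; W sinα = 23.6
Slice 3: Δl = 2.2/cos21.9° = 2.371 m; N'_3 = 141·cos21.9° = 130.8; c'Δl = 36.75; W sinα = 52.6
Slice 4: Δl = 3.1/cos39.9° = 4.041 m; N'_4 = 100·cos39.9° = 76.7; c'Δl = 62.63; W sinα = 64.1
Σc'Δl = 155.6 kN/m; ΣN' = 399.6 kN/m; ΣW sinα = 139.4 kN/m
Resisting = 155.6 + 399.6·tan27.8° = 155.6 + 210.7 = 366.3 kN/m
FS = 366.3 / 139.4 = 2.627

FS = 2.63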